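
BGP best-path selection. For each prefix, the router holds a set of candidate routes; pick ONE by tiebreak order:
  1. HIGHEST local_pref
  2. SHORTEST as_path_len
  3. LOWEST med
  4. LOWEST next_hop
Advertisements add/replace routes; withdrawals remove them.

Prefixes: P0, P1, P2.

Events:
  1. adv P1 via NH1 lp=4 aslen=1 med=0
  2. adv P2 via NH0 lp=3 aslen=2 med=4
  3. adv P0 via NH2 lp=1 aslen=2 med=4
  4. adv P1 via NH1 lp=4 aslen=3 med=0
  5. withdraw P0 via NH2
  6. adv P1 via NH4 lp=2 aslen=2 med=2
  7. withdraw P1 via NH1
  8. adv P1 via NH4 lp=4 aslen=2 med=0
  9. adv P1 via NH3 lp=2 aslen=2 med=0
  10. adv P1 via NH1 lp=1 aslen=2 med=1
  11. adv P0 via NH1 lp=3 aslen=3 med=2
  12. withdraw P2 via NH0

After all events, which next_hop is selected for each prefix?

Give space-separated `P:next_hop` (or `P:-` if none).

Answer: P0:NH1 P1:NH4 P2:-

Derivation:
Op 1: best P0=- P1=NH1 P2=-
Op 2: best P0=- P1=NH1 P2=NH0
Op 3: best P0=NH2 P1=NH1 P2=NH0
Op 4: best P0=NH2 P1=NH1 P2=NH0
Op 5: best P0=- P1=NH1 P2=NH0
Op 6: best P0=- P1=NH1 P2=NH0
Op 7: best P0=- P1=NH4 P2=NH0
Op 8: best P0=- P1=NH4 P2=NH0
Op 9: best P0=- P1=NH4 P2=NH0
Op 10: best P0=- P1=NH4 P2=NH0
Op 11: best P0=NH1 P1=NH4 P2=NH0
Op 12: best P0=NH1 P1=NH4 P2=-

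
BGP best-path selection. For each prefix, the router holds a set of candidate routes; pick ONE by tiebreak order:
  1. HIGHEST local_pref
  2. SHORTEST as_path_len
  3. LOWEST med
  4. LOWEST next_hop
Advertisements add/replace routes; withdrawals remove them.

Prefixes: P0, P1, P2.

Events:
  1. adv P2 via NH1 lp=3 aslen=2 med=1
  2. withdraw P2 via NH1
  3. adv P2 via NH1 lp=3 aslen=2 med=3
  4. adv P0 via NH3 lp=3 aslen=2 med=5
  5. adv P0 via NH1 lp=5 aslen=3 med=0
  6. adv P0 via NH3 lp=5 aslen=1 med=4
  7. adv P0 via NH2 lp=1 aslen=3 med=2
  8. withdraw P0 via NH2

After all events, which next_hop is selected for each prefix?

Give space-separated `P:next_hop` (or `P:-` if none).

Answer: P0:NH3 P1:- P2:NH1

Derivation:
Op 1: best P0=- P1=- P2=NH1
Op 2: best P0=- P1=- P2=-
Op 3: best P0=- P1=- P2=NH1
Op 4: best P0=NH3 P1=- P2=NH1
Op 5: best P0=NH1 P1=- P2=NH1
Op 6: best P0=NH3 P1=- P2=NH1
Op 7: best P0=NH3 P1=- P2=NH1
Op 8: best P0=NH3 P1=- P2=NH1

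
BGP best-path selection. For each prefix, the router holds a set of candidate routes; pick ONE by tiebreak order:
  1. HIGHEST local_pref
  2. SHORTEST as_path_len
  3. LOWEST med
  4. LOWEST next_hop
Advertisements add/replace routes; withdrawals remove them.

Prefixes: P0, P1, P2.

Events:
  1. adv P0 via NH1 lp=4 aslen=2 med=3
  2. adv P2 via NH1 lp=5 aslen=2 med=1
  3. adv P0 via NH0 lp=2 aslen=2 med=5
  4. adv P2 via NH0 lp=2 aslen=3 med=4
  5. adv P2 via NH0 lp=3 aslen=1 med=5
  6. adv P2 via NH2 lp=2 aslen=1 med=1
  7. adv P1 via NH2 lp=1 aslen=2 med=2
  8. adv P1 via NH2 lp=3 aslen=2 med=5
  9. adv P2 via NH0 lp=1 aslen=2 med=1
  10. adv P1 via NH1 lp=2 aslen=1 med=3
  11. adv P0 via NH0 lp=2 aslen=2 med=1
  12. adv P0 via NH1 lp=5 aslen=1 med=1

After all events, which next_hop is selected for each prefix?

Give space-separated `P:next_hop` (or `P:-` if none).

Answer: P0:NH1 P1:NH2 P2:NH1

Derivation:
Op 1: best P0=NH1 P1=- P2=-
Op 2: best P0=NH1 P1=- P2=NH1
Op 3: best P0=NH1 P1=- P2=NH1
Op 4: best P0=NH1 P1=- P2=NH1
Op 5: best P0=NH1 P1=- P2=NH1
Op 6: best P0=NH1 P1=- P2=NH1
Op 7: best P0=NH1 P1=NH2 P2=NH1
Op 8: best P0=NH1 P1=NH2 P2=NH1
Op 9: best P0=NH1 P1=NH2 P2=NH1
Op 10: best P0=NH1 P1=NH2 P2=NH1
Op 11: best P0=NH1 P1=NH2 P2=NH1
Op 12: best P0=NH1 P1=NH2 P2=NH1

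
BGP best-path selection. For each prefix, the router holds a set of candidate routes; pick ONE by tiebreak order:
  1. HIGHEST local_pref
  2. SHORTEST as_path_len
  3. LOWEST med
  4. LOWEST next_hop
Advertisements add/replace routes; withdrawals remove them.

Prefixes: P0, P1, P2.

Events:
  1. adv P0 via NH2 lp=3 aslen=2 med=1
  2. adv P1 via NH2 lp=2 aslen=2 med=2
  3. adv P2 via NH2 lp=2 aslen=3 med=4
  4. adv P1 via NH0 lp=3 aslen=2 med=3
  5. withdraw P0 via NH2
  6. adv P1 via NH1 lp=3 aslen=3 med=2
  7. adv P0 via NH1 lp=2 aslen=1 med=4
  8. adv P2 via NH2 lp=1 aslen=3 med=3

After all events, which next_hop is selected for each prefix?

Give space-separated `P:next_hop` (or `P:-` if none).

Answer: P0:NH1 P1:NH0 P2:NH2

Derivation:
Op 1: best P0=NH2 P1=- P2=-
Op 2: best P0=NH2 P1=NH2 P2=-
Op 3: best P0=NH2 P1=NH2 P2=NH2
Op 4: best P0=NH2 P1=NH0 P2=NH2
Op 5: best P0=- P1=NH0 P2=NH2
Op 6: best P0=- P1=NH0 P2=NH2
Op 7: best P0=NH1 P1=NH0 P2=NH2
Op 8: best P0=NH1 P1=NH0 P2=NH2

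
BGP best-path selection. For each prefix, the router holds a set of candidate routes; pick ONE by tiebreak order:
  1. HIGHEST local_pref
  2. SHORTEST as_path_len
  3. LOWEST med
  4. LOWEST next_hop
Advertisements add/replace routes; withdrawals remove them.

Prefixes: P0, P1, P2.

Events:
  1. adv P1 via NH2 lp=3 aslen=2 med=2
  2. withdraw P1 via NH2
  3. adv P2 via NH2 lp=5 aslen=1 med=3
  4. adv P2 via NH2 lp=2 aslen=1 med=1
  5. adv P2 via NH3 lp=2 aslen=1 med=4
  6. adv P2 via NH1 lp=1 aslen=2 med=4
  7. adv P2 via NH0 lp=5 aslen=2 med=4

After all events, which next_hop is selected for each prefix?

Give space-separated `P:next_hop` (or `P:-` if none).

Answer: P0:- P1:- P2:NH0

Derivation:
Op 1: best P0=- P1=NH2 P2=-
Op 2: best P0=- P1=- P2=-
Op 3: best P0=- P1=- P2=NH2
Op 4: best P0=- P1=- P2=NH2
Op 5: best P0=- P1=- P2=NH2
Op 6: best P0=- P1=- P2=NH2
Op 7: best P0=- P1=- P2=NH0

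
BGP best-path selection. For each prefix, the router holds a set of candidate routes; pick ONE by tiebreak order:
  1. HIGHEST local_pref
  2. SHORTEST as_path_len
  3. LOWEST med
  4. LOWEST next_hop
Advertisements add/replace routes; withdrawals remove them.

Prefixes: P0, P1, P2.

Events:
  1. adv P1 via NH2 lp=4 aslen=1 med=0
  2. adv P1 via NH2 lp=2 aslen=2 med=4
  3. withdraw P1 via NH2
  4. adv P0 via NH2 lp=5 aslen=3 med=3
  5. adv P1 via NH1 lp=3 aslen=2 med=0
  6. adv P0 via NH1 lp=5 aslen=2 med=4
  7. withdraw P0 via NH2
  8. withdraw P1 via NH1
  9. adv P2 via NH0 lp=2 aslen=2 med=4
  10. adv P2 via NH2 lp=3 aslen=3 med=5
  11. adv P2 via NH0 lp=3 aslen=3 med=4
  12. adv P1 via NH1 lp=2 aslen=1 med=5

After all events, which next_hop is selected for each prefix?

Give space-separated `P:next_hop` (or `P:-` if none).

Op 1: best P0=- P1=NH2 P2=-
Op 2: best P0=- P1=NH2 P2=-
Op 3: best P0=- P1=- P2=-
Op 4: best P0=NH2 P1=- P2=-
Op 5: best P0=NH2 P1=NH1 P2=-
Op 6: best P0=NH1 P1=NH1 P2=-
Op 7: best P0=NH1 P1=NH1 P2=-
Op 8: best P0=NH1 P1=- P2=-
Op 9: best P0=NH1 P1=- P2=NH0
Op 10: best P0=NH1 P1=- P2=NH2
Op 11: best P0=NH1 P1=- P2=NH0
Op 12: best P0=NH1 P1=NH1 P2=NH0

Answer: P0:NH1 P1:NH1 P2:NH0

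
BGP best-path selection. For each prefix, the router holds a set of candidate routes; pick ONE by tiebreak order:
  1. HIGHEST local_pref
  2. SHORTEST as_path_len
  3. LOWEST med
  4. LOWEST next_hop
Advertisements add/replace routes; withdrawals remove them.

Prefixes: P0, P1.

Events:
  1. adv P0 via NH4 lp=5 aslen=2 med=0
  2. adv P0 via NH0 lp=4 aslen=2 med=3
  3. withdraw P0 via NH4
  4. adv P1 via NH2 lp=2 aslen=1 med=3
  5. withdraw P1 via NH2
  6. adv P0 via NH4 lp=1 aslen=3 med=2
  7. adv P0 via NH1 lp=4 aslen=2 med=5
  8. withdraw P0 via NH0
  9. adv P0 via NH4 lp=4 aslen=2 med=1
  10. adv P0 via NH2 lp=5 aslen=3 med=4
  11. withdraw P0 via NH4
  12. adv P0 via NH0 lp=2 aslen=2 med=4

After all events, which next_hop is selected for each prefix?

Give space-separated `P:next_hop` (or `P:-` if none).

Answer: P0:NH2 P1:-

Derivation:
Op 1: best P0=NH4 P1=-
Op 2: best P0=NH4 P1=-
Op 3: best P0=NH0 P1=-
Op 4: best P0=NH0 P1=NH2
Op 5: best P0=NH0 P1=-
Op 6: best P0=NH0 P1=-
Op 7: best P0=NH0 P1=-
Op 8: best P0=NH1 P1=-
Op 9: best P0=NH4 P1=-
Op 10: best P0=NH2 P1=-
Op 11: best P0=NH2 P1=-
Op 12: best P0=NH2 P1=-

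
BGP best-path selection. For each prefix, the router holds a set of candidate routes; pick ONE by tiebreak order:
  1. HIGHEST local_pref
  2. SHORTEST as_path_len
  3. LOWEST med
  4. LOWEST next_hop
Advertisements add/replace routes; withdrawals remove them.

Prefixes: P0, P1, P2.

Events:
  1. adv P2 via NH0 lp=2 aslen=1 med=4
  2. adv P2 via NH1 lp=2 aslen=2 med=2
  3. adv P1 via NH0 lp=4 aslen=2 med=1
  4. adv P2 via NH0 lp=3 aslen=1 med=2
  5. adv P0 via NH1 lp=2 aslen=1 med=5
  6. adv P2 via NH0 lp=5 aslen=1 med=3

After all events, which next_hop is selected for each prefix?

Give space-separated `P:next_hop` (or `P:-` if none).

Answer: P0:NH1 P1:NH0 P2:NH0

Derivation:
Op 1: best P0=- P1=- P2=NH0
Op 2: best P0=- P1=- P2=NH0
Op 3: best P0=- P1=NH0 P2=NH0
Op 4: best P0=- P1=NH0 P2=NH0
Op 5: best P0=NH1 P1=NH0 P2=NH0
Op 6: best P0=NH1 P1=NH0 P2=NH0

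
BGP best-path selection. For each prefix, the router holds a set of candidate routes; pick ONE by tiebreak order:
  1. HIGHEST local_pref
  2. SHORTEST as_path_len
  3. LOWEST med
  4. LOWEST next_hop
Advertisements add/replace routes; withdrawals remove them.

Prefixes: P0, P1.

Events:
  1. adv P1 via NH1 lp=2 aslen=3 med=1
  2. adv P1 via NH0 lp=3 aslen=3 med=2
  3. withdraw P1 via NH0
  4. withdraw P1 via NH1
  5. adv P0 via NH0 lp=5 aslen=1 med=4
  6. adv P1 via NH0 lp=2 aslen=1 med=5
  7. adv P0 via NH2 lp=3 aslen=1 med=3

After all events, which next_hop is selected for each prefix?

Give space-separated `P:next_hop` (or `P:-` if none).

Answer: P0:NH0 P1:NH0

Derivation:
Op 1: best P0=- P1=NH1
Op 2: best P0=- P1=NH0
Op 3: best P0=- P1=NH1
Op 4: best P0=- P1=-
Op 5: best P0=NH0 P1=-
Op 6: best P0=NH0 P1=NH0
Op 7: best P0=NH0 P1=NH0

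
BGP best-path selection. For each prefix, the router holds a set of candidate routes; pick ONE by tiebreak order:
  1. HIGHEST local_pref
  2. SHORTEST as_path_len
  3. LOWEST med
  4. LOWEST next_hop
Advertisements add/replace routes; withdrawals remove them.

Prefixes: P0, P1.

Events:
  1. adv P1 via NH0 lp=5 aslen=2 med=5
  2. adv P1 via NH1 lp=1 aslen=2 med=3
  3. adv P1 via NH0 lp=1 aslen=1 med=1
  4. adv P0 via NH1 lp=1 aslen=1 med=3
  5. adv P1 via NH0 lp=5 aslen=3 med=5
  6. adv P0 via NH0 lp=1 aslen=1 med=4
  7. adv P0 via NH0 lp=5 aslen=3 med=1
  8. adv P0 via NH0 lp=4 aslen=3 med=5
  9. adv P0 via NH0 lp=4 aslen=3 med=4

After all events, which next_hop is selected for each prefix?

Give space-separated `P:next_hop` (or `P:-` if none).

Answer: P0:NH0 P1:NH0

Derivation:
Op 1: best P0=- P1=NH0
Op 2: best P0=- P1=NH0
Op 3: best P0=- P1=NH0
Op 4: best P0=NH1 P1=NH0
Op 5: best P0=NH1 P1=NH0
Op 6: best P0=NH1 P1=NH0
Op 7: best P0=NH0 P1=NH0
Op 8: best P0=NH0 P1=NH0
Op 9: best P0=NH0 P1=NH0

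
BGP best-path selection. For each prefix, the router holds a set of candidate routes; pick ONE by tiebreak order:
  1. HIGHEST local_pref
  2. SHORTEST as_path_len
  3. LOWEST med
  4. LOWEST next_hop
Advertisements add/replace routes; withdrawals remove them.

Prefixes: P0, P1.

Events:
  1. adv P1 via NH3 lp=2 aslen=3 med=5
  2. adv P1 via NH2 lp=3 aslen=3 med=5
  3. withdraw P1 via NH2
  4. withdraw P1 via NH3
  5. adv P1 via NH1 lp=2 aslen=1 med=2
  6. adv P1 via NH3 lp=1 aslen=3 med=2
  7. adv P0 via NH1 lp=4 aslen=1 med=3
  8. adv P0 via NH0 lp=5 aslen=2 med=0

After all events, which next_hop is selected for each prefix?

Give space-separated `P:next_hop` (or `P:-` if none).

Op 1: best P0=- P1=NH3
Op 2: best P0=- P1=NH2
Op 3: best P0=- P1=NH3
Op 4: best P0=- P1=-
Op 5: best P0=- P1=NH1
Op 6: best P0=- P1=NH1
Op 7: best P0=NH1 P1=NH1
Op 8: best P0=NH0 P1=NH1

Answer: P0:NH0 P1:NH1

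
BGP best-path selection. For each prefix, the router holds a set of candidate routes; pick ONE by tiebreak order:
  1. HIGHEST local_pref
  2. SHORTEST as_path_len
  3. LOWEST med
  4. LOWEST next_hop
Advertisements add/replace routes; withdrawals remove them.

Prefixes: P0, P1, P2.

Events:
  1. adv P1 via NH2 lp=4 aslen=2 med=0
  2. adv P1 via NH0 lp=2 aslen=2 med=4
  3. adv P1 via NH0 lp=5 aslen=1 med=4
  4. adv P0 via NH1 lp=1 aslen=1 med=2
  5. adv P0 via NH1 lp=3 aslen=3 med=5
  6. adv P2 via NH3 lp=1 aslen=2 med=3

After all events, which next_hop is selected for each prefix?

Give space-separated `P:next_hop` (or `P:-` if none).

Op 1: best P0=- P1=NH2 P2=-
Op 2: best P0=- P1=NH2 P2=-
Op 3: best P0=- P1=NH0 P2=-
Op 4: best P0=NH1 P1=NH0 P2=-
Op 5: best P0=NH1 P1=NH0 P2=-
Op 6: best P0=NH1 P1=NH0 P2=NH3

Answer: P0:NH1 P1:NH0 P2:NH3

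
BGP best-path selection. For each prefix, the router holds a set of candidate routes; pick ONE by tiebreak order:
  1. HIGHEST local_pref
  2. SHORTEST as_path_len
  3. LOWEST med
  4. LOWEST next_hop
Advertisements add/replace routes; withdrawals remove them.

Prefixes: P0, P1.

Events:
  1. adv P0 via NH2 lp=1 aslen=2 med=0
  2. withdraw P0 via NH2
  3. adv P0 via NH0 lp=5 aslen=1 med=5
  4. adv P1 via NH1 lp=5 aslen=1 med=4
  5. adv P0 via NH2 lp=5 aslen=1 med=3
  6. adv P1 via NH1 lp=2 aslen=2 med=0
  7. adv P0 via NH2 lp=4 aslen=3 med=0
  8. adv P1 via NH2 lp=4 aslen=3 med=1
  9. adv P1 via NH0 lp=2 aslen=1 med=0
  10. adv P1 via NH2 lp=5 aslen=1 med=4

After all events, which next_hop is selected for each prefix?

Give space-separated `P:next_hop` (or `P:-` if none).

Answer: P0:NH0 P1:NH2

Derivation:
Op 1: best P0=NH2 P1=-
Op 2: best P0=- P1=-
Op 3: best P0=NH0 P1=-
Op 4: best P0=NH0 P1=NH1
Op 5: best P0=NH2 P1=NH1
Op 6: best P0=NH2 P1=NH1
Op 7: best P0=NH0 P1=NH1
Op 8: best P0=NH0 P1=NH2
Op 9: best P0=NH0 P1=NH2
Op 10: best P0=NH0 P1=NH2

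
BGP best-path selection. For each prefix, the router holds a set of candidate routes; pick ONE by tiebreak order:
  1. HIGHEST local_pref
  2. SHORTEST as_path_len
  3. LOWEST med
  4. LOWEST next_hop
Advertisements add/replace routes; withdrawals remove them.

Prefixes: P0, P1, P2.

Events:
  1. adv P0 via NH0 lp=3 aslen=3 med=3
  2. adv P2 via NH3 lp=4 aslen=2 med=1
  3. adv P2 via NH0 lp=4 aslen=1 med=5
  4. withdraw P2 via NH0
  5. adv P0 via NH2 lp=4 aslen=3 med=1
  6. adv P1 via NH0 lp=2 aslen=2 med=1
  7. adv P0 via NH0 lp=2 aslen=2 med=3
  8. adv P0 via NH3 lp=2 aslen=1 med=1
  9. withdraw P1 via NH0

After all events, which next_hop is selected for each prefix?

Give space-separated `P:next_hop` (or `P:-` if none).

Answer: P0:NH2 P1:- P2:NH3

Derivation:
Op 1: best P0=NH0 P1=- P2=-
Op 2: best P0=NH0 P1=- P2=NH3
Op 3: best P0=NH0 P1=- P2=NH0
Op 4: best P0=NH0 P1=- P2=NH3
Op 5: best P0=NH2 P1=- P2=NH3
Op 6: best P0=NH2 P1=NH0 P2=NH3
Op 7: best P0=NH2 P1=NH0 P2=NH3
Op 8: best P0=NH2 P1=NH0 P2=NH3
Op 9: best P0=NH2 P1=- P2=NH3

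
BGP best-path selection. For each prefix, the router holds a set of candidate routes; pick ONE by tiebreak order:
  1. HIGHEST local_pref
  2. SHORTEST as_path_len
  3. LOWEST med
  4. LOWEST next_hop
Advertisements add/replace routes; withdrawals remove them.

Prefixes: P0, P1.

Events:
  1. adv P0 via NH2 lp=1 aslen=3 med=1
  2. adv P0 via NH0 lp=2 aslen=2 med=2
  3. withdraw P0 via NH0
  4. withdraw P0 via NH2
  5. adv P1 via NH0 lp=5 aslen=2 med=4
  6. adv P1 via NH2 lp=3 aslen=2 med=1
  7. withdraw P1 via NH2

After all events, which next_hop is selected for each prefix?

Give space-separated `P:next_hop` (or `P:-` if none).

Answer: P0:- P1:NH0

Derivation:
Op 1: best P0=NH2 P1=-
Op 2: best P0=NH0 P1=-
Op 3: best P0=NH2 P1=-
Op 4: best P0=- P1=-
Op 5: best P0=- P1=NH0
Op 6: best P0=- P1=NH0
Op 7: best P0=- P1=NH0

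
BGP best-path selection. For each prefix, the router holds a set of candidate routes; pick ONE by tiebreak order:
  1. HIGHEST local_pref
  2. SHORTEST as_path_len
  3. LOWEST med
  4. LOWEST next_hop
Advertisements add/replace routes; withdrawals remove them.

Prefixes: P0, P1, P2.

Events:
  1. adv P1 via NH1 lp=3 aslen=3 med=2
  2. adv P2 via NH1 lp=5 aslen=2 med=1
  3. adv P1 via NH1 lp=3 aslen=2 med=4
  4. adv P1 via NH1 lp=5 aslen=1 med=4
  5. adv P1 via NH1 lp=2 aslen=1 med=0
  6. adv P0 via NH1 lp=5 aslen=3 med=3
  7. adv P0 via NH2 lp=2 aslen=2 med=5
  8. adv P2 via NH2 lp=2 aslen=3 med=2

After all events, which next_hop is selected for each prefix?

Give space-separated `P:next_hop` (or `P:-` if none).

Answer: P0:NH1 P1:NH1 P2:NH1

Derivation:
Op 1: best P0=- P1=NH1 P2=-
Op 2: best P0=- P1=NH1 P2=NH1
Op 3: best P0=- P1=NH1 P2=NH1
Op 4: best P0=- P1=NH1 P2=NH1
Op 5: best P0=- P1=NH1 P2=NH1
Op 6: best P0=NH1 P1=NH1 P2=NH1
Op 7: best P0=NH1 P1=NH1 P2=NH1
Op 8: best P0=NH1 P1=NH1 P2=NH1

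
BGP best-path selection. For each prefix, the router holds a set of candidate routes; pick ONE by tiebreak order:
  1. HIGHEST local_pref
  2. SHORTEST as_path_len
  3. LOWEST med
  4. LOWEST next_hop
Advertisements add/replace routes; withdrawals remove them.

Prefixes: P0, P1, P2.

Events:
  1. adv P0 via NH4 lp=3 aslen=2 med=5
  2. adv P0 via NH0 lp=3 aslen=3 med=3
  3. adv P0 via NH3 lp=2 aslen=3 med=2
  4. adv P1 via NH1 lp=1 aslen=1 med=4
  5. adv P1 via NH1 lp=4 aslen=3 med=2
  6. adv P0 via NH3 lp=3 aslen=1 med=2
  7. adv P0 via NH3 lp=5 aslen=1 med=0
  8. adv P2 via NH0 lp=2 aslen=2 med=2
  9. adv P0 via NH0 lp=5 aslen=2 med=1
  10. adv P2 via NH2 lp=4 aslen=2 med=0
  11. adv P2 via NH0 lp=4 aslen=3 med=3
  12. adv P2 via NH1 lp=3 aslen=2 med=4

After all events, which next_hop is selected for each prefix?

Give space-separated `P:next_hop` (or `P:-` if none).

Op 1: best P0=NH4 P1=- P2=-
Op 2: best P0=NH4 P1=- P2=-
Op 3: best P0=NH4 P1=- P2=-
Op 4: best P0=NH4 P1=NH1 P2=-
Op 5: best P0=NH4 P1=NH1 P2=-
Op 6: best P0=NH3 P1=NH1 P2=-
Op 7: best P0=NH3 P1=NH1 P2=-
Op 8: best P0=NH3 P1=NH1 P2=NH0
Op 9: best P0=NH3 P1=NH1 P2=NH0
Op 10: best P0=NH3 P1=NH1 P2=NH2
Op 11: best P0=NH3 P1=NH1 P2=NH2
Op 12: best P0=NH3 P1=NH1 P2=NH2

Answer: P0:NH3 P1:NH1 P2:NH2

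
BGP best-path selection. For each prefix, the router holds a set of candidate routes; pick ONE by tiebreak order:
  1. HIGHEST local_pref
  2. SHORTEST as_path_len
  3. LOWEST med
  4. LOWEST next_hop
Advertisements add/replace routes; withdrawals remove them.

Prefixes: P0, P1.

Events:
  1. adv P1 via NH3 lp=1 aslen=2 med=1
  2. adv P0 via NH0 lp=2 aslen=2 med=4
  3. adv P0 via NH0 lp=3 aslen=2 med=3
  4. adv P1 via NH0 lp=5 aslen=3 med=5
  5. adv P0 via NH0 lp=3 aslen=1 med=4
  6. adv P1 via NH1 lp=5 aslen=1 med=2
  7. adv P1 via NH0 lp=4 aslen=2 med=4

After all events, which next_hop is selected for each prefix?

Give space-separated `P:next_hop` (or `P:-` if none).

Op 1: best P0=- P1=NH3
Op 2: best P0=NH0 P1=NH3
Op 3: best P0=NH0 P1=NH3
Op 4: best P0=NH0 P1=NH0
Op 5: best P0=NH0 P1=NH0
Op 6: best P0=NH0 P1=NH1
Op 7: best P0=NH0 P1=NH1

Answer: P0:NH0 P1:NH1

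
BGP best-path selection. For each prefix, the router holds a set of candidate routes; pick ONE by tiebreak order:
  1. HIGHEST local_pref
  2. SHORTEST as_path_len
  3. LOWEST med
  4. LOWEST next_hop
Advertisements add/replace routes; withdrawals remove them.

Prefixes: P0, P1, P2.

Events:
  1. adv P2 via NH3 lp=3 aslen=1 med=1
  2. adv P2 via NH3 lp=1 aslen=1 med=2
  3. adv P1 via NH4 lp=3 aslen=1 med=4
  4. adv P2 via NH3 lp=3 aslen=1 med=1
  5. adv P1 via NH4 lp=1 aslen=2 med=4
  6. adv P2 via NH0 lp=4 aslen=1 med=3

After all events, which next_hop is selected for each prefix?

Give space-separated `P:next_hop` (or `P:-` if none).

Answer: P0:- P1:NH4 P2:NH0

Derivation:
Op 1: best P0=- P1=- P2=NH3
Op 2: best P0=- P1=- P2=NH3
Op 3: best P0=- P1=NH4 P2=NH3
Op 4: best P0=- P1=NH4 P2=NH3
Op 5: best P0=- P1=NH4 P2=NH3
Op 6: best P0=- P1=NH4 P2=NH0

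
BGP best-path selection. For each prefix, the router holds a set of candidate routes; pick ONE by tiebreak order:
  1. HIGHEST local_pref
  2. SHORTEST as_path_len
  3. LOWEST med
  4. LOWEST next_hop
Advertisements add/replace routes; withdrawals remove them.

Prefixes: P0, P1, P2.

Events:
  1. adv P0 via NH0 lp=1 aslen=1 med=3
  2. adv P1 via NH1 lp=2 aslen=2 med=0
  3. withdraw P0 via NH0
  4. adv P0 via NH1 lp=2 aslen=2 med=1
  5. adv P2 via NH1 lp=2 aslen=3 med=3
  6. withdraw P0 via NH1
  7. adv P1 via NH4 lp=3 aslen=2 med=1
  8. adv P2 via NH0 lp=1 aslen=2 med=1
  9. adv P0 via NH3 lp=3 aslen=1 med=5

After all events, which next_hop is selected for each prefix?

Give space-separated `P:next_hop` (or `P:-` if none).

Answer: P0:NH3 P1:NH4 P2:NH1

Derivation:
Op 1: best P0=NH0 P1=- P2=-
Op 2: best P0=NH0 P1=NH1 P2=-
Op 3: best P0=- P1=NH1 P2=-
Op 4: best P0=NH1 P1=NH1 P2=-
Op 5: best P0=NH1 P1=NH1 P2=NH1
Op 6: best P0=- P1=NH1 P2=NH1
Op 7: best P0=- P1=NH4 P2=NH1
Op 8: best P0=- P1=NH4 P2=NH1
Op 9: best P0=NH3 P1=NH4 P2=NH1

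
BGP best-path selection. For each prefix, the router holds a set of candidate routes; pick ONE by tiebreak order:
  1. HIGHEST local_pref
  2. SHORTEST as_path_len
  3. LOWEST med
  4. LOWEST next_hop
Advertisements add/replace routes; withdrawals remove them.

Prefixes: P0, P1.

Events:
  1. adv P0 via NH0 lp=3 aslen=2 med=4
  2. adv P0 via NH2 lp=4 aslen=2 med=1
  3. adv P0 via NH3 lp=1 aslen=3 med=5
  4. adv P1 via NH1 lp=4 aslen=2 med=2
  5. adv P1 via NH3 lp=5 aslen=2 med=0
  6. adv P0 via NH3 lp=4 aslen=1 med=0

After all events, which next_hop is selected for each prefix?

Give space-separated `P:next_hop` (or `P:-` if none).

Op 1: best P0=NH0 P1=-
Op 2: best P0=NH2 P1=-
Op 3: best P0=NH2 P1=-
Op 4: best P0=NH2 P1=NH1
Op 5: best P0=NH2 P1=NH3
Op 6: best P0=NH3 P1=NH3

Answer: P0:NH3 P1:NH3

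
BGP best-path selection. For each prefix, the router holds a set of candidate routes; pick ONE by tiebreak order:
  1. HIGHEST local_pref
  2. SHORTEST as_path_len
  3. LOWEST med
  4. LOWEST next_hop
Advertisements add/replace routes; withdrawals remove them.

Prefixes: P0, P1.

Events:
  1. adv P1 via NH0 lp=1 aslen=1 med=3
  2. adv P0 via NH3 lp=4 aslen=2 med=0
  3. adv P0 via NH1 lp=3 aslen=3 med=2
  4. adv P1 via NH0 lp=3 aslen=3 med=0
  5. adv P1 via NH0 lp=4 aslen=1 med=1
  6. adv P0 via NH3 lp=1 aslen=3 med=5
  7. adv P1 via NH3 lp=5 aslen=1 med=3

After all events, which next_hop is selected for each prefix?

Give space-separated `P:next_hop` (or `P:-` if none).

Op 1: best P0=- P1=NH0
Op 2: best P0=NH3 P1=NH0
Op 3: best P0=NH3 P1=NH0
Op 4: best P0=NH3 P1=NH0
Op 5: best P0=NH3 P1=NH0
Op 6: best P0=NH1 P1=NH0
Op 7: best P0=NH1 P1=NH3

Answer: P0:NH1 P1:NH3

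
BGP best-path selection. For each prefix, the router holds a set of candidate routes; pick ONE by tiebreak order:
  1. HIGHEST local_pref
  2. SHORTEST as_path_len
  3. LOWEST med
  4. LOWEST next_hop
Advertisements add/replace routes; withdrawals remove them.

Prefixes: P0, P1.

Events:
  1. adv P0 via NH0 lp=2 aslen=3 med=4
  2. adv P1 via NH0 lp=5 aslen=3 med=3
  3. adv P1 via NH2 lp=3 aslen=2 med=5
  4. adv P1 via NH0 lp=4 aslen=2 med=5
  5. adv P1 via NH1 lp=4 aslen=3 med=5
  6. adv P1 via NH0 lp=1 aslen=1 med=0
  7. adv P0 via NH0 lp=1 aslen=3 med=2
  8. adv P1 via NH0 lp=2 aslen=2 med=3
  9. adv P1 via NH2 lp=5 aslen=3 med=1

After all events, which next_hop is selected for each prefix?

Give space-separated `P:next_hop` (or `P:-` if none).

Op 1: best P0=NH0 P1=-
Op 2: best P0=NH0 P1=NH0
Op 3: best P0=NH0 P1=NH0
Op 4: best P0=NH0 P1=NH0
Op 5: best P0=NH0 P1=NH0
Op 6: best P0=NH0 P1=NH1
Op 7: best P0=NH0 P1=NH1
Op 8: best P0=NH0 P1=NH1
Op 9: best P0=NH0 P1=NH2

Answer: P0:NH0 P1:NH2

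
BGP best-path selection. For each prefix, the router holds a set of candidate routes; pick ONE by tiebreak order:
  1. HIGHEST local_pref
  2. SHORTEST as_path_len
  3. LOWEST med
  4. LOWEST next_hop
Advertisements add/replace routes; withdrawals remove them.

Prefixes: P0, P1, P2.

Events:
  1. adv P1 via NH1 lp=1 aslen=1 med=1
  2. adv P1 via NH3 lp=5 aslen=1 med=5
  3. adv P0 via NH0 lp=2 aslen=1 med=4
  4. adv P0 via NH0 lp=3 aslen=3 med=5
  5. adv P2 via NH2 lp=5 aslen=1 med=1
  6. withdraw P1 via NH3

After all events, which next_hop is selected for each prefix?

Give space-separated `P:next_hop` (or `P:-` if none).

Op 1: best P0=- P1=NH1 P2=-
Op 2: best P0=- P1=NH3 P2=-
Op 3: best P0=NH0 P1=NH3 P2=-
Op 4: best P0=NH0 P1=NH3 P2=-
Op 5: best P0=NH0 P1=NH3 P2=NH2
Op 6: best P0=NH0 P1=NH1 P2=NH2

Answer: P0:NH0 P1:NH1 P2:NH2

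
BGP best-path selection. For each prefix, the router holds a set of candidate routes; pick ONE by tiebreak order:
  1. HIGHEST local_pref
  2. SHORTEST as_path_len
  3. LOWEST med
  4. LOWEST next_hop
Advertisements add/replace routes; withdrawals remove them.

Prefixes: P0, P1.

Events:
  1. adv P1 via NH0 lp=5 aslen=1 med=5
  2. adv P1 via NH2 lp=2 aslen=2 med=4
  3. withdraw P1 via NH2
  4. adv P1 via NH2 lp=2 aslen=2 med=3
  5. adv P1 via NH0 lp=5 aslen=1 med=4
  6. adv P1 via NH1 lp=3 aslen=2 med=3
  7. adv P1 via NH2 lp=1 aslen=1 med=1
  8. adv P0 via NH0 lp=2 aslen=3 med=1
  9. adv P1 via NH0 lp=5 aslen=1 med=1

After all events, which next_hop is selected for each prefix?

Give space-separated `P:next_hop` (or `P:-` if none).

Op 1: best P0=- P1=NH0
Op 2: best P0=- P1=NH0
Op 3: best P0=- P1=NH0
Op 4: best P0=- P1=NH0
Op 5: best P0=- P1=NH0
Op 6: best P0=- P1=NH0
Op 7: best P0=- P1=NH0
Op 8: best P0=NH0 P1=NH0
Op 9: best P0=NH0 P1=NH0

Answer: P0:NH0 P1:NH0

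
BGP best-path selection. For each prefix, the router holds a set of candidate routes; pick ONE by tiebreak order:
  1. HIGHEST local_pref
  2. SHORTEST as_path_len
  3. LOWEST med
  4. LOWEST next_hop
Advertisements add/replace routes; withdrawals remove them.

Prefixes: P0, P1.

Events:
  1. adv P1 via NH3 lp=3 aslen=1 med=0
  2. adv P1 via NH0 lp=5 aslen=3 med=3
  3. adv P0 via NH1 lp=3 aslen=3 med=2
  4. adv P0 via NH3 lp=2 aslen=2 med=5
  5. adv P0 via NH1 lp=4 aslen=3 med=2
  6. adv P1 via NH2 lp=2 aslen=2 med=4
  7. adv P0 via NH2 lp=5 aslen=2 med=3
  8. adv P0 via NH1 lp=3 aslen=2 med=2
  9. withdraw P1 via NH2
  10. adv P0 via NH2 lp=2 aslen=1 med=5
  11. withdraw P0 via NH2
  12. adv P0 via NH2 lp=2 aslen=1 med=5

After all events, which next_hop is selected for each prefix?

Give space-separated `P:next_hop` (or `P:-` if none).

Op 1: best P0=- P1=NH3
Op 2: best P0=- P1=NH0
Op 3: best P0=NH1 P1=NH0
Op 4: best P0=NH1 P1=NH0
Op 5: best P0=NH1 P1=NH0
Op 6: best P0=NH1 P1=NH0
Op 7: best P0=NH2 P1=NH0
Op 8: best P0=NH2 P1=NH0
Op 9: best P0=NH2 P1=NH0
Op 10: best P0=NH1 P1=NH0
Op 11: best P0=NH1 P1=NH0
Op 12: best P0=NH1 P1=NH0

Answer: P0:NH1 P1:NH0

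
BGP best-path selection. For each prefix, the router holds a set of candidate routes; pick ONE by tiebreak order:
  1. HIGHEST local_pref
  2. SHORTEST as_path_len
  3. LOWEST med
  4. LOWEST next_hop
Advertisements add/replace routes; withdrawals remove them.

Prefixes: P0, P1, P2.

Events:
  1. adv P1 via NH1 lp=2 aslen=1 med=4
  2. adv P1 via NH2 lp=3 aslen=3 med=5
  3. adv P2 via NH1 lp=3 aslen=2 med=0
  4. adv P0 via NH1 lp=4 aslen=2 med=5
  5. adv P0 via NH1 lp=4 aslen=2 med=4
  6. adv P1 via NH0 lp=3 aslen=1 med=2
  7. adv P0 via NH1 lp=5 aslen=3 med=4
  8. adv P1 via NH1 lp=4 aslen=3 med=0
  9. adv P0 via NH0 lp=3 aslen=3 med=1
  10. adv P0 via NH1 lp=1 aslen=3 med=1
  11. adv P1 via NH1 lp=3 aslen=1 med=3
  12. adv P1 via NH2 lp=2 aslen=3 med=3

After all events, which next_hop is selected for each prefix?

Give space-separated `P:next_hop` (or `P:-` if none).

Op 1: best P0=- P1=NH1 P2=-
Op 2: best P0=- P1=NH2 P2=-
Op 3: best P0=- P1=NH2 P2=NH1
Op 4: best P0=NH1 P1=NH2 P2=NH1
Op 5: best P0=NH1 P1=NH2 P2=NH1
Op 6: best P0=NH1 P1=NH0 P2=NH1
Op 7: best P0=NH1 P1=NH0 P2=NH1
Op 8: best P0=NH1 P1=NH1 P2=NH1
Op 9: best P0=NH1 P1=NH1 P2=NH1
Op 10: best P0=NH0 P1=NH1 P2=NH1
Op 11: best P0=NH0 P1=NH0 P2=NH1
Op 12: best P0=NH0 P1=NH0 P2=NH1

Answer: P0:NH0 P1:NH0 P2:NH1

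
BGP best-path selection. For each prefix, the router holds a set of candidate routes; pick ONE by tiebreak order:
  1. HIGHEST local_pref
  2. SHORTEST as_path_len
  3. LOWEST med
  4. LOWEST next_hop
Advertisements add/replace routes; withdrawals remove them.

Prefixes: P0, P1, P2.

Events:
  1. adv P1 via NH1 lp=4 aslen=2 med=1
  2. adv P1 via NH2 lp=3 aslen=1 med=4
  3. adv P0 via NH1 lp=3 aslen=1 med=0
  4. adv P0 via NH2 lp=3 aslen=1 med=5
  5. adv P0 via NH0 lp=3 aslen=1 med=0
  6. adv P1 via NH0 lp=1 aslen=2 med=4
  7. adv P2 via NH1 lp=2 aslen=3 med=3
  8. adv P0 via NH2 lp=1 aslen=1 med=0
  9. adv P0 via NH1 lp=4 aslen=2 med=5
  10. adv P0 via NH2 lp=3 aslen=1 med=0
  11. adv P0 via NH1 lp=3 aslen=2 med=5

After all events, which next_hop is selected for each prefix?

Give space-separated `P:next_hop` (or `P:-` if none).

Op 1: best P0=- P1=NH1 P2=-
Op 2: best P0=- P1=NH1 P2=-
Op 3: best P0=NH1 P1=NH1 P2=-
Op 4: best P0=NH1 P1=NH1 P2=-
Op 5: best P0=NH0 P1=NH1 P2=-
Op 6: best P0=NH0 P1=NH1 P2=-
Op 7: best P0=NH0 P1=NH1 P2=NH1
Op 8: best P0=NH0 P1=NH1 P2=NH1
Op 9: best P0=NH1 P1=NH1 P2=NH1
Op 10: best P0=NH1 P1=NH1 P2=NH1
Op 11: best P0=NH0 P1=NH1 P2=NH1

Answer: P0:NH0 P1:NH1 P2:NH1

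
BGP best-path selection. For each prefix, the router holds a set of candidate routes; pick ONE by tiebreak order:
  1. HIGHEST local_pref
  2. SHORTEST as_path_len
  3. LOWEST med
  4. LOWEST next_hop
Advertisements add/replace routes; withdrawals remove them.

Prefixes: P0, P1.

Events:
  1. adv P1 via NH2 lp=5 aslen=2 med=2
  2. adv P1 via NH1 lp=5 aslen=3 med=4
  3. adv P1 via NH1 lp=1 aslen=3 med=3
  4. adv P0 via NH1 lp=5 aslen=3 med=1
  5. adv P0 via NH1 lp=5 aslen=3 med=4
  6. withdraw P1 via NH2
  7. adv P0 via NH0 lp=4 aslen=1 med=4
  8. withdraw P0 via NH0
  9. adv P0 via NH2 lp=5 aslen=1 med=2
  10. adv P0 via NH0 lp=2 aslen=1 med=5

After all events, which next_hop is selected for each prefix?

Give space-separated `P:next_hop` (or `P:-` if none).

Op 1: best P0=- P1=NH2
Op 2: best P0=- P1=NH2
Op 3: best P0=- P1=NH2
Op 4: best P0=NH1 P1=NH2
Op 5: best P0=NH1 P1=NH2
Op 6: best P0=NH1 P1=NH1
Op 7: best P0=NH1 P1=NH1
Op 8: best P0=NH1 P1=NH1
Op 9: best P0=NH2 P1=NH1
Op 10: best P0=NH2 P1=NH1

Answer: P0:NH2 P1:NH1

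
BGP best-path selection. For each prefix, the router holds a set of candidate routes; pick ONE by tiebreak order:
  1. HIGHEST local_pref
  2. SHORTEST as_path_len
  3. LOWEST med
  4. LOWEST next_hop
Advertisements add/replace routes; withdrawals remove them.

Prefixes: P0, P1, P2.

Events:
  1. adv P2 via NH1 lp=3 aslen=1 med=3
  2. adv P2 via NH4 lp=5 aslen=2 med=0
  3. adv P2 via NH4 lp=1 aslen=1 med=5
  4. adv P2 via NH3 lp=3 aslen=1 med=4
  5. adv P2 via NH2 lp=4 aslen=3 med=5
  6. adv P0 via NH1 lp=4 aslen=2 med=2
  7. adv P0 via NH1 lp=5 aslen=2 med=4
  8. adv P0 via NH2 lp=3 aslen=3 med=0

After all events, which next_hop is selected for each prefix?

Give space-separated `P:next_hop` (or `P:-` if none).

Op 1: best P0=- P1=- P2=NH1
Op 2: best P0=- P1=- P2=NH4
Op 3: best P0=- P1=- P2=NH1
Op 4: best P0=- P1=- P2=NH1
Op 5: best P0=- P1=- P2=NH2
Op 6: best P0=NH1 P1=- P2=NH2
Op 7: best P0=NH1 P1=- P2=NH2
Op 8: best P0=NH1 P1=- P2=NH2

Answer: P0:NH1 P1:- P2:NH2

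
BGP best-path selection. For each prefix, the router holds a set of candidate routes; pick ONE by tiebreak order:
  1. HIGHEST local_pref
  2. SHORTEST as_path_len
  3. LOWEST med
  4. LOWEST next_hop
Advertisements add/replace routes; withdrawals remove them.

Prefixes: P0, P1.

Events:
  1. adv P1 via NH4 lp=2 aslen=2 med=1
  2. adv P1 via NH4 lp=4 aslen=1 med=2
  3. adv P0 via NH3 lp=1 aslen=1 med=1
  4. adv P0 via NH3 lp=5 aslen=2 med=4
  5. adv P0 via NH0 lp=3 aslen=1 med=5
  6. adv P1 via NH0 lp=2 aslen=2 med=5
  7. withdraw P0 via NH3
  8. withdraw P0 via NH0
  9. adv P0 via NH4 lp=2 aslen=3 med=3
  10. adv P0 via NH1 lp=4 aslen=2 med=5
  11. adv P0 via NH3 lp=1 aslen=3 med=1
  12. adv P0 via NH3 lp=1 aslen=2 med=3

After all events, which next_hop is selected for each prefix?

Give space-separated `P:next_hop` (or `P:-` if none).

Op 1: best P0=- P1=NH4
Op 2: best P0=- P1=NH4
Op 3: best P0=NH3 P1=NH4
Op 4: best P0=NH3 P1=NH4
Op 5: best P0=NH3 P1=NH4
Op 6: best P0=NH3 P1=NH4
Op 7: best P0=NH0 P1=NH4
Op 8: best P0=- P1=NH4
Op 9: best P0=NH4 P1=NH4
Op 10: best P0=NH1 P1=NH4
Op 11: best P0=NH1 P1=NH4
Op 12: best P0=NH1 P1=NH4

Answer: P0:NH1 P1:NH4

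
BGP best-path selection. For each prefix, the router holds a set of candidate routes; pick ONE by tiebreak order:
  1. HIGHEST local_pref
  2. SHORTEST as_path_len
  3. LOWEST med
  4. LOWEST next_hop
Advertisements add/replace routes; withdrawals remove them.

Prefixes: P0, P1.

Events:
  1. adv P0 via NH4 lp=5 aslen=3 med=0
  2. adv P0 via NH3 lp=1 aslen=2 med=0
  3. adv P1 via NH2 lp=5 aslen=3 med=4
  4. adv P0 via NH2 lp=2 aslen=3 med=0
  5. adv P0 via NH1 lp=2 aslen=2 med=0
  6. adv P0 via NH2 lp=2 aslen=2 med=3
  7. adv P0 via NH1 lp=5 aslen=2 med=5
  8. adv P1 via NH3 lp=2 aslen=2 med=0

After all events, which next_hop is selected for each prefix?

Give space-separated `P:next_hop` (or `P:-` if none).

Answer: P0:NH1 P1:NH2

Derivation:
Op 1: best P0=NH4 P1=-
Op 2: best P0=NH4 P1=-
Op 3: best P0=NH4 P1=NH2
Op 4: best P0=NH4 P1=NH2
Op 5: best P0=NH4 P1=NH2
Op 6: best P0=NH4 P1=NH2
Op 7: best P0=NH1 P1=NH2
Op 8: best P0=NH1 P1=NH2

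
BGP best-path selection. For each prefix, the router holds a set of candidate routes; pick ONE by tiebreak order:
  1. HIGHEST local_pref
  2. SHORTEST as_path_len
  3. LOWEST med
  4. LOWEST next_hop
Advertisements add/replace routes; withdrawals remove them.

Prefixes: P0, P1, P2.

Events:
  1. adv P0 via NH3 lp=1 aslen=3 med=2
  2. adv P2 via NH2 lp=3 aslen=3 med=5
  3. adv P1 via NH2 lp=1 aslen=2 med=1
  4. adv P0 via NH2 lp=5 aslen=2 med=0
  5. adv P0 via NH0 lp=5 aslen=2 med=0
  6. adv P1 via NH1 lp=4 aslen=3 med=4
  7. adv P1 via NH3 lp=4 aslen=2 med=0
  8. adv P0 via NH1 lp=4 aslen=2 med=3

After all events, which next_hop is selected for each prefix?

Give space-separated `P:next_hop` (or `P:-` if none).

Op 1: best P0=NH3 P1=- P2=-
Op 2: best P0=NH3 P1=- P2=NH2
Op 3: best P0=NH3 P1=NH2 P2=NH2
Op 4: best P0=NH2 P1=NH2 P2=NH2
Op 5: best P0=NH0 P1=NH2 P2=NH2
Op 6: best P0=NH0 P1=NH1 P2=NH2
Op 7: best P0=NH0 P1=NH3 P2=NH2
Op 8: best P0=NH0 P1=NH3 P2=NH2

Answer: P0:NH0 P1:NH3 P2:NH2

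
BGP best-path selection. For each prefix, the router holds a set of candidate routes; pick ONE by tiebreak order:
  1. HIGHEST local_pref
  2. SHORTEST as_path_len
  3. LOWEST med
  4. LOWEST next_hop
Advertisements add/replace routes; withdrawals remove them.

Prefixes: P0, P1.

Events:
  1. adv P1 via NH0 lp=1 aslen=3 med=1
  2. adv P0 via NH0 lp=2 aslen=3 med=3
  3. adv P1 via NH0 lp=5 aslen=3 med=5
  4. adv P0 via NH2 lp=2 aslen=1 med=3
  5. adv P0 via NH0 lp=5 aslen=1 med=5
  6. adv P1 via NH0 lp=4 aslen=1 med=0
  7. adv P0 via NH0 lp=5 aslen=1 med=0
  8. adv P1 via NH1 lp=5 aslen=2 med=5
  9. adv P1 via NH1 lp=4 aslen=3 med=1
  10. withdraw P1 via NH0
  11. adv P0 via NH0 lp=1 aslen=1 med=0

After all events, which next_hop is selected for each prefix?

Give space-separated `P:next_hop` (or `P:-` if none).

Op 1: best P0=- P1=NH0
Op 2: best P0=NH0 P1=NH0
Op 3: best P0=NH0 P1=NH0
Op 4: best P0=NH2 P1=NH0
Op 5: best P0=NH0 P1=NH0
Op 6: best P0=NH0 P1=NH0
Op 7: best P0=NH0 P1=NH0
Op 8: best P0=NH0 P1=NH1
Op 9: best P0=NH0 P1=NH0
Op 10: best P0=NH0 P1=NH1
Op 11: best P0=NH2 P1=NH1

Answer: P0:NH2 P1:NH1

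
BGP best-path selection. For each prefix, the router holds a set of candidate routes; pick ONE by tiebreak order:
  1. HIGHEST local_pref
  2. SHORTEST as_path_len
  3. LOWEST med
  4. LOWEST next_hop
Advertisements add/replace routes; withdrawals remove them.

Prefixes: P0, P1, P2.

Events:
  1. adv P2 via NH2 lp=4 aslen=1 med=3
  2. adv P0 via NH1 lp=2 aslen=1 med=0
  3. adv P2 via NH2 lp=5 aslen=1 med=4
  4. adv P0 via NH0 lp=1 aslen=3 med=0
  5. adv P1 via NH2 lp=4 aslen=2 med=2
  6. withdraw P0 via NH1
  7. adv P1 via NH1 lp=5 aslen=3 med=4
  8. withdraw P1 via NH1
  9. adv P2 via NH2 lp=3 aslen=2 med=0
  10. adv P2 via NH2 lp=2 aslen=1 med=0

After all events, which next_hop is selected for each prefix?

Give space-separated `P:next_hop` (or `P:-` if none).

Op 1: best P0=- P1=- P2=NH2
Op 2: best P0=NH1 P1=- P2=NH2
Op 3: best P0=NH1 P1=- P2=NH2
Op 4: best P0=NH1 P1=- P2=NH2
Op 5: best P0=NH1 P1=NH2 P2=NH2
Op 6: best P0=NH0 P1=NH2 P2=NH2
Op 7: best P0=NH0 P1=NH1 P2=NH2
Op 8: best P0=NH0 P1=NH2 P2=NH2
Op 9: best P0=NH0 P1=NH2 P2=NH2
Op 10: best P0=NH0 P1=NH2 P2=NH2

Answer: P0:NH0 P1:NH2 P2:NH2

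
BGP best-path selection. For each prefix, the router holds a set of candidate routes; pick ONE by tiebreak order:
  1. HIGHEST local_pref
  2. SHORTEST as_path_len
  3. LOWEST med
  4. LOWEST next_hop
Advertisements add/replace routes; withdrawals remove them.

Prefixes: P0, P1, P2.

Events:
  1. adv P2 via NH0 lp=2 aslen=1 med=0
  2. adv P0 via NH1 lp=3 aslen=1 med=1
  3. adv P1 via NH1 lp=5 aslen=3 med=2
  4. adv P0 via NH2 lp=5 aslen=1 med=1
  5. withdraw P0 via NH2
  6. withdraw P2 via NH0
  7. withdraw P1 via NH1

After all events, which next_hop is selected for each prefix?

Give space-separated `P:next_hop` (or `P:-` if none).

Answer: P0:NH1 P1:- P2:-

Derivation:
Op 1: best P0=- P1=- P2=NH0
Op 2: best P0=NH1 P1=- P2=NH0
Op 3: best P0=NH1 P1=NH1 P2=NH0
Op 4: best P0=NH2 P1=NH1 P2=NH0
Op 5: best P0=NH1 P1=NH1 P2=NH0
Op 6: best P0=NH1 P1=NH1 P2=-
Op 7: best P0=NH1 P1=- P2=-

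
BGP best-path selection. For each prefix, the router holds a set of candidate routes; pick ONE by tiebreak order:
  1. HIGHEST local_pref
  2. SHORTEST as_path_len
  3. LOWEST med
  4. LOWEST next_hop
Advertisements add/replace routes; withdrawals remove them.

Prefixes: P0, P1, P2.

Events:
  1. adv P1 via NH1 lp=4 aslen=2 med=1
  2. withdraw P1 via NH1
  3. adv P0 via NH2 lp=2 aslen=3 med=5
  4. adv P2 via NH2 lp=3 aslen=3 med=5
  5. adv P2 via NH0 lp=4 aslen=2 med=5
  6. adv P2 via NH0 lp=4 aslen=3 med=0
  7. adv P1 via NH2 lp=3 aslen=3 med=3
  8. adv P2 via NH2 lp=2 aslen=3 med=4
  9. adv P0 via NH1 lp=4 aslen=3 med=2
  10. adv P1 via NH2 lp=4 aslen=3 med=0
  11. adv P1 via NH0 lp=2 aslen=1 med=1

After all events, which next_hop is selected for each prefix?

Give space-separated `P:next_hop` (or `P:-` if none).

Answer: P0:NH1 P1:NH2 P2:NH0

Derivation:
Op 1: best P0=- P1=NH1 P2=-
Op 2: best P0=- P1=- P2=-
Op 3: best P0=NH2 P1=- P2=-
Op 4: best P0=NH2 P1=- P2=NH2
Op 5: best P0=NH2 P1=- P2=NH0
Op 6: best P0=NH2 P1=- P2=NH0
Op 7: best P0=NH2 P1=NH2 P2=NH0
Op 8: best P0=NH2 P1=NH2 P2=NH0
Op 9: best P0=NH1 P1=NH2 P2=NH0
Op 10: best P0=NH1 P1=NH2 P2=NH0
Op 11: best P0=NH1 P1=NH2 P2=NH0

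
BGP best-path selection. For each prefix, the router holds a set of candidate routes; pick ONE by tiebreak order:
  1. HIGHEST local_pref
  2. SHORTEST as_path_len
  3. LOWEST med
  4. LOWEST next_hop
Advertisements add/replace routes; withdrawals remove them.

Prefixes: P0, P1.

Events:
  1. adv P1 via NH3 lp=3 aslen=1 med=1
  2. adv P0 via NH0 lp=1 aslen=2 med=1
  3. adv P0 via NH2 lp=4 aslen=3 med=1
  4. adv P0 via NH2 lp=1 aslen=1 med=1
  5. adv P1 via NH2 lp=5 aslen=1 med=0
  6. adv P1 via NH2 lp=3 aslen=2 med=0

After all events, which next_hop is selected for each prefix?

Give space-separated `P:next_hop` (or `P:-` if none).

Answer: P0:NH2 P1:NH3

Derivation:
Op 1: best P0=- P1=NH3
Op 2: best P0=NH0 P1=NH3
Op 3: best P0=NH2 P1=NH3
Op 4: best P0=NH2 P1=NH3
Op 5: best P0=NH2 P1=NH2
Op 6: best P0=NH2 P1=NH3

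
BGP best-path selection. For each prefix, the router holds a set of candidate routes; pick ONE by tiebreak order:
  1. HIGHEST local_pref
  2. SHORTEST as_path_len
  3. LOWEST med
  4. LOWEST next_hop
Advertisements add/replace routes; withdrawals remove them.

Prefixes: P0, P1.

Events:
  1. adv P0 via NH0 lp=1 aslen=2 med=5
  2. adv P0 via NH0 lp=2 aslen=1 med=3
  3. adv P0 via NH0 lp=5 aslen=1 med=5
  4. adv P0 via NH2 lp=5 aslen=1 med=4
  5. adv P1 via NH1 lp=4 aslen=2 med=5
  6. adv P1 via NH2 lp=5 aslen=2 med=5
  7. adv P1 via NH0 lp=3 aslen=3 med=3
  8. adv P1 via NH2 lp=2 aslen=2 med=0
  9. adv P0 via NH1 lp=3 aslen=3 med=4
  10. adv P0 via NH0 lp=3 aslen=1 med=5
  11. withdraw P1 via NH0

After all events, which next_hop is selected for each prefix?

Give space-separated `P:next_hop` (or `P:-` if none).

Op 1: best P0=NH0 P1=-
Op 2: best P0=NH0 P1=-
Op 3: best P0=NH0 P1=-
Op 4: best P0=NH2 P1=-
Op 5: best P0=NH2 P1=NH1
Op 6: best P0=NH2 P1=NH2
Op 7: best P0=NH2 P1=NH2
Op 8: best P0=NH2 P1=NH1
Op 9: best P0=NH2 P1=NH1
Op 10: best P0=NH2 P1=NH1
Op 11: best P0=NH2 P1=NH1

Answer: P0:NH2 P1:NH1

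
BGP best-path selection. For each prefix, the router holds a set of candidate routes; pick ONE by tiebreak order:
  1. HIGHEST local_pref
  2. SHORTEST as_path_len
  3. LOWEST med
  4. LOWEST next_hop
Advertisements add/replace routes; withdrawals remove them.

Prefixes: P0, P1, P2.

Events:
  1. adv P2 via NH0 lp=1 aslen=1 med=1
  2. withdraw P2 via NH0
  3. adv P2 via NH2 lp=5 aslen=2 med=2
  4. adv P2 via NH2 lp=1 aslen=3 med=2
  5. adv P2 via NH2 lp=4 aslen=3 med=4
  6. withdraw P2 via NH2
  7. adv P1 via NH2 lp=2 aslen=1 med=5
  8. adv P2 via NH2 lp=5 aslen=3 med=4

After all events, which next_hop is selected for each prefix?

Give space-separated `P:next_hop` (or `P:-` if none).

Op 1: best P0=- P1=- P2=NH0
Op 2: best P0=- P1=- P2=-
Op 3: best P0=- P1=- P2=NH2
Op 4: best P0=- P1=- P2=NH2
Op 5: best P0=- P1=- P2=NH2
Op 6: best P0=- P1=- P2=-
Op 7: best P0=- P1=NH2 P2=-
Op 8: best P0=- P1=NH2 P2=NH2

Answer: P0:- P1:NH2 P2:NH2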